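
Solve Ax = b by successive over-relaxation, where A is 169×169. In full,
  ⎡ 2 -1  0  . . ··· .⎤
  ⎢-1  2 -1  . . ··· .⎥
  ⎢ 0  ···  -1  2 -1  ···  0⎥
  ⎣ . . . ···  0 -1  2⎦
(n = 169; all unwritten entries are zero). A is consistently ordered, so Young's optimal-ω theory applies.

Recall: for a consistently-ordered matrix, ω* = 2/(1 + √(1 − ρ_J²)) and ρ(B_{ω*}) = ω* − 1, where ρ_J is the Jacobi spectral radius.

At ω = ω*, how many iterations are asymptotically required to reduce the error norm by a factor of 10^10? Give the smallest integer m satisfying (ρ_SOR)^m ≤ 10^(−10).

m = 623

B_J for the 169×169 system has eigenvalues cos(kπ/170); ρ_J = cos(π/170) = 0.9998293.
√(1−ρ_J²) simplifies to sin(π/170) = 0.0184789.
ω* = 2/(1 + 0.0184789) = 2/1.0184789 = 1.9637127.
ρ_SOR = ω* − 1 ≈ 0.9637127.
m ≥ 10·ln10 / (−ln 0.9637127) = 622.960; smallest integer m = 623.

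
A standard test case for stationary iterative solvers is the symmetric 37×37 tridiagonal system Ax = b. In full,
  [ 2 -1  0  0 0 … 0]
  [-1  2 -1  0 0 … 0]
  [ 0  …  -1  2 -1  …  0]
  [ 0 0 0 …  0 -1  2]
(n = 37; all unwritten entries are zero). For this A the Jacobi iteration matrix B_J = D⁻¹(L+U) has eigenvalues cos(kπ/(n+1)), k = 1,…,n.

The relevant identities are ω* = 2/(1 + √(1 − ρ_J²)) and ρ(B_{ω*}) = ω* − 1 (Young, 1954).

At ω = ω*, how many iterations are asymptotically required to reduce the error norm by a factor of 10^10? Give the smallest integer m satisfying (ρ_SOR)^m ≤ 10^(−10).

With n=37, ρ(Jacobi) = cos(π/38) = 0.9965845.
√(1 − cos²(π/38)) = sin(π/38) ≈ 0.0825793.
Then 2/(1+√(1−ρ_J²)) = 2/(1+0.0825793); ω* = 2/1.0825793 = 1.8474397.
ρ_SOR = ω* − 1 ≈ 0.8474397.
For 10 digits: m = 10·ln10 / (−ln 0.8474397) = 23.0259/0.165536 = 139.099; round up → m = 140.

m = 140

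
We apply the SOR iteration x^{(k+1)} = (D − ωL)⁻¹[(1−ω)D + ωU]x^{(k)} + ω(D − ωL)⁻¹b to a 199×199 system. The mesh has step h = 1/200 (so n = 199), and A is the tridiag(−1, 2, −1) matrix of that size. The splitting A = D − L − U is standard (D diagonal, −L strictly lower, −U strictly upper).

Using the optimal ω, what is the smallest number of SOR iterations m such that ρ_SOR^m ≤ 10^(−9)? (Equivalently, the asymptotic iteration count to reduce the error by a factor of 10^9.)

m = 660

½·tridiag(1,0,1) at n=199: λ_k = cos(kπ/200); max |λ| at k=1 ⇒ ρ_J = cos(π/200) ≈ 0.9998766.
√(1−ρ_J²) = |sin(π/200)| = 0.0157073
ω* = 2/(1+0.0157073) = 1.9690712
ρ_SOR = ω* − 1 ≈ 0.9690712.
m ≥ 9·ln10 / (−ln 0.9690712) = 659.616; smallest integer m = 660.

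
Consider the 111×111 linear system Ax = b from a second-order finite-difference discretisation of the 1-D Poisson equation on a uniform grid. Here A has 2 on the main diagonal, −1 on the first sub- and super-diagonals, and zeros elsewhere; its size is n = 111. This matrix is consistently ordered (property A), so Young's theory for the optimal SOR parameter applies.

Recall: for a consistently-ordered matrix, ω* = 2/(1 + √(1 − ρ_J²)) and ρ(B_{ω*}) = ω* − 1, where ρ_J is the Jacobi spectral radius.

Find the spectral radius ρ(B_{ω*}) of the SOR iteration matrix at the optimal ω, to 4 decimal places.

ρ_SOR = 0.9454

ρ_J = max_k |cos(kπ/112)| = cos(π/112) = 0.9996
√(1−ρ_J²) simplifies to sin(π/112) = 0.02805.
Young: ω* = 2/(1+√(1−ρ_J²)) = 2/(1+0.02805) = 2/1.02805 = 1.9454.
ρ_SOR = ω* − 1 = 1.9454 − 1 = 0.9454.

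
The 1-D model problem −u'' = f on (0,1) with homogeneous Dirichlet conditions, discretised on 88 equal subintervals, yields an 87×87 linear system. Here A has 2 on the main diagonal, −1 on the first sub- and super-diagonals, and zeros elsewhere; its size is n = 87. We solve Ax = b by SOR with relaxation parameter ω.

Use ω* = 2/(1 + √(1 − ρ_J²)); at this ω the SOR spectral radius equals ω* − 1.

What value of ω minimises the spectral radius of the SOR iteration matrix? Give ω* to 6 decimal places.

ω* = 1.931075

[ρ_J] n=87: ρ(B_J) = cos(π/(n+1)) = cos(π/88) = 0.999363.
√(1 − cos²(π/88)) = sin(π/88) ≈ 0.0356923.
So ω* = 2/1.0356923 = 1.931075 (Young).
At ω = 1.931075 every |λ(B_ω)| = ω−1, so ρ_SOR = 0.931075.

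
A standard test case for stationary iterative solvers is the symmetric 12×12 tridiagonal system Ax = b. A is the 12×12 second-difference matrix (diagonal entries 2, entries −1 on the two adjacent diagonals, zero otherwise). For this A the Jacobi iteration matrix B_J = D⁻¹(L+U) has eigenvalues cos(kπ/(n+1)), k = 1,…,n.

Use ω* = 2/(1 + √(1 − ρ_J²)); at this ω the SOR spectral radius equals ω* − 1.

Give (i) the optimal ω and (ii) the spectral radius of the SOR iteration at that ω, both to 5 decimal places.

ω* = 1.61379, ρ_SOR = 0.61379

[ρ_J] n=12: ρ(B_J) = cos(π/(n+1)) = cos(π/13) = 0.97094.
√(1 − cos²(π/13)) = sin(π/13) ≈ 0.239316.
Young: ω* = 2/(1+√(1−ρ_J²)) = 2/(1+0.239316) = 2/1.239316 = 1.61379.
[ρ_SOR] ω* − 1 = 0.61379.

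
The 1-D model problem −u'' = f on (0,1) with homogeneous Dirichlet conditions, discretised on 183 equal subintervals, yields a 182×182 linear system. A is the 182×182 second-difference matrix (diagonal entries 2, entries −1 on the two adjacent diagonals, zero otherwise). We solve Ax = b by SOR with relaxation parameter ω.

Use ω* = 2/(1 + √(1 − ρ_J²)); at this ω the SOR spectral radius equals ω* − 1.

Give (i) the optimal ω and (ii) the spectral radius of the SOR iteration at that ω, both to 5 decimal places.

n=182: λ(B_J) = 1 − λ(A)/2 = cos(kπ/183); k=1 gives ρ_J = 0.99985.
√(1−ρ_J²) = |sin(π/183)| = 0.017166
Then 2/(1+√(1−ρ_J²)) = 2/(1+0.017166); ω* = 2/1.017166 = 1.96625.
and ρ(B_{ω*}) = 1.96625 − 1 = 0.96625.

ω* = 1.96625, ρ_SOR = 0.96625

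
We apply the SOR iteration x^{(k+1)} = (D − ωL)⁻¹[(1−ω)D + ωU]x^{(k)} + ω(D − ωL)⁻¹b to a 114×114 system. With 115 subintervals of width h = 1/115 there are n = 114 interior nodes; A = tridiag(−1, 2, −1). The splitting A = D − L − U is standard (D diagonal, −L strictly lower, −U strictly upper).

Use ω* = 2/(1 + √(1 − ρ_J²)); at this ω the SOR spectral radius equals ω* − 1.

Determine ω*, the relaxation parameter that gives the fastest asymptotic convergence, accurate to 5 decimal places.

ω* = 1.94682

With n=114, ρ(Jacobi) = cos(π/115) = 0.99963.
1 − cos²(π/115) = sin²(π/115) ⇒ √(1−ρ_J²) = sin(π/115) = 0.027315.
[ω*] 2 ÷ (1 + 0.027315) = 2 ÷ 1.027315 = 1.94682.
and ρ(B_{ω*}) = 1.94682 − 1 = 0.94682.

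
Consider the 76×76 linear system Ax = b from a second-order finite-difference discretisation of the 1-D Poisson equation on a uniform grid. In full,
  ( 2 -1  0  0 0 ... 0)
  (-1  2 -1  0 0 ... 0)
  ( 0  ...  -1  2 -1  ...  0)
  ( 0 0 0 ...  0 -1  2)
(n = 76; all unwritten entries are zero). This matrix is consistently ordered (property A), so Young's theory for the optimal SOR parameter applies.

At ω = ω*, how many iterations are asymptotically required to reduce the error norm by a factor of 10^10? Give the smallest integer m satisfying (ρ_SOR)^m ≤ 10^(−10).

m = 283

B_J for the 76×76 system has eigenvalues cos(kπ/77); ρ_J = cos(π/77) = 0.9991678.
√(1−ρ_J²) = |sin(π/77)| = 0.0407886
So ω* = 2/1.0407886 = 1.9216198 (Young).
and ρ(B_{ω*}) = 1.9216198 − 1 = 0.9216198.
m ≥ 10·ln10 / (−ln 0.9216198) = 282.102; smallest integer m = 283.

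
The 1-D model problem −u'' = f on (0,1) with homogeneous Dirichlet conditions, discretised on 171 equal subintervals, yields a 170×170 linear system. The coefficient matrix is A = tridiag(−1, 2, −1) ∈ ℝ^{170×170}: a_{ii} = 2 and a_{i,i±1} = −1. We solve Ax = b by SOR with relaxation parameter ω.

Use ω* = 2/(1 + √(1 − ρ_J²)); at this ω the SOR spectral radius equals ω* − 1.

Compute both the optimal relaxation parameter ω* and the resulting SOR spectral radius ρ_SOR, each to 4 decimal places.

[ρ_J] n=170: ρ(B_J) = cos(π/(n+1)) = cos(π/171) = 0.9998.
√(1−ρ_J²) = |sin(π/171)| = 0.01837
[ω*] 2 ÷ (1 + 0.01837) = 2 ÷ 1.01837 = 1.9639.
[ρ_SOR] ω* − 1 = 0.9639.

ω* = 1.9639, ρ_SOR = 0.9639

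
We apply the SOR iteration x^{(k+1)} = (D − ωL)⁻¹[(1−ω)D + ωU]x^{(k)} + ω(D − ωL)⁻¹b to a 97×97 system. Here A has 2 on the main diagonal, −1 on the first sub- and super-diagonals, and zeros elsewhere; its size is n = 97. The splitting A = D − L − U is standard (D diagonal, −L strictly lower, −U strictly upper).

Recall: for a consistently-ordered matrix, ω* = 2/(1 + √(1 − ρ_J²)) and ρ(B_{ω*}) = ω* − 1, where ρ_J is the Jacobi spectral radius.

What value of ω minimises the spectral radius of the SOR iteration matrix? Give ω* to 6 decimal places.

ω* = 1.937888

With n=97, ρ(Jacobi) = cos(π/98) = 0.999486.
1 − cos²(π/98) = sin²(π/98) ⇒ √(1−ρ_J²) = sin(π/98) = 0.0320516.
ω* = 2/(1 + 0.0320516) = 2/1.0320516 = 1.937888.
At ω = 1.937888 every |λ(B_ω)| = ω−1, so ρ_SOR = 0.937888.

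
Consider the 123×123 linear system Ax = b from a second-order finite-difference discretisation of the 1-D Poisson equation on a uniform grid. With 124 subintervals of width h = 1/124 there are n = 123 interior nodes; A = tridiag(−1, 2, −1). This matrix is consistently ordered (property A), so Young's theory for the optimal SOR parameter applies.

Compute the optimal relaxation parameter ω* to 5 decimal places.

ω* = 1.95059

ρ_J = max_k |cos(kπ/124)| = cos(π/124) = 0.99968
√(1−ρ_J²) = |sin(π/124)| = 0.025333
So ω* = 2/1.025333 = 1.95059 (Young).
[ρ_SOR] ω* − 1 = 0.95059.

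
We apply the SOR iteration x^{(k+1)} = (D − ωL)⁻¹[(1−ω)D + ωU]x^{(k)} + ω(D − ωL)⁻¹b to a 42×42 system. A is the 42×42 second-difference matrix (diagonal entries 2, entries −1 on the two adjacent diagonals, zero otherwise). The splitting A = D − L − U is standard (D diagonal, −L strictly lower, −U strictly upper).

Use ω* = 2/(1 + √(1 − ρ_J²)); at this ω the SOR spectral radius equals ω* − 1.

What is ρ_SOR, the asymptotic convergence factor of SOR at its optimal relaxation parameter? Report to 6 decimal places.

[ρ_J] n=42: ρ(B_J) = cos(π/(n+1)) = cos(π/43) = 0.997332.
√(1 − cos²(π/43)) = sin(π/43) ≈ 0.0729953.
So ω* = 2/1.0729953 = 1.863941 (Young).
[ρ_SOR] ω* − 1 = 0.863941.

ρ_SOR = 0.863941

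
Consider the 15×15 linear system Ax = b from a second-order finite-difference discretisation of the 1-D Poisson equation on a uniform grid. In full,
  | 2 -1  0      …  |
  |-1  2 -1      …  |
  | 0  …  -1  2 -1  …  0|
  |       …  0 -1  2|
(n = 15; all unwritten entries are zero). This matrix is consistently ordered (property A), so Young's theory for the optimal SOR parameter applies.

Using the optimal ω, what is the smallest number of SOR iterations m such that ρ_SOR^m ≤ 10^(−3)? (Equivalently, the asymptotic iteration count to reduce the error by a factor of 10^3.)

ρ_J = max_k |cos(kπ/16)| = cos(π/16) = 0.9807853
√(1−ρ_J²) simplifies to sin(π/16) = 0.1950903.
ω* = 2/(1 + 0.1950903) = 2/1.1950903 = 1.6735137.
ρ_SOR = ω* − 1 ≈ 0.6735137.
m ≥ 3·ln10 / (−ln 0.6735137) = 17.477; smallest integer m = 18.

m = 18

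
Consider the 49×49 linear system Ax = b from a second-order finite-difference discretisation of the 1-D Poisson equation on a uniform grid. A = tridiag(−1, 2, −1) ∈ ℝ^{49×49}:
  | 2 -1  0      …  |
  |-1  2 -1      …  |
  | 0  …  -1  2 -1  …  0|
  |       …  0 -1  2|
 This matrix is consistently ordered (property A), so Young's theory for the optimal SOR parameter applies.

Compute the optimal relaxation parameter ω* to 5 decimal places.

ω* = 1.88184

With n=49, ρ(Jacobi) = cos(π/50) = 0.99803.
root = sin(π/50) = 0.062791  (since 1−cos² = sin²).
ω* = 2/(1+0.062791) = 1.88184
At ω = 1.88184 every |λ(B_ω)| = ω−1, so ρ_SOR = 0.88184.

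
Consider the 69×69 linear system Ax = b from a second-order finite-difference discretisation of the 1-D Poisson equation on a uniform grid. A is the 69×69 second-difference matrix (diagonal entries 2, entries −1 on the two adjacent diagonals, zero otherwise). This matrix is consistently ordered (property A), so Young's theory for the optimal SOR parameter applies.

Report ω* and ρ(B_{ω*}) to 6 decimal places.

ω* = 1.914123, ρ_SOR = 0.914123

[ρ_J] n=69: ρ(B_J) = cos(π/(n+1)) = cos(π/70) = 0.998993.
√(1−ρ_J²) simplifies to sin(π/70) = 0.0448648.
ω* = 2/(1+0.0448648) = 1.914123
ρ_SOR = ω* − 1 = 1.914123 − 1 = 0.914123.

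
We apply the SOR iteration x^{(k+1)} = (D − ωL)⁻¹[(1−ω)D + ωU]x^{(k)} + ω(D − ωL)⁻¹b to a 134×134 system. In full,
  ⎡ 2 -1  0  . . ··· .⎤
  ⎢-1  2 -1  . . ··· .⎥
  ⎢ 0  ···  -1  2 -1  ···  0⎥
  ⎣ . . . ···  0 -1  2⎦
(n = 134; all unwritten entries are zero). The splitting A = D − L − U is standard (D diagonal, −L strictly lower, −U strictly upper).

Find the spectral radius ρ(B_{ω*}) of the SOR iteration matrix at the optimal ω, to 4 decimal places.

ρ_J = max_k |cos(kπ/135)| = cos(π/135) = 0.9997
root = sin(π/135) = 0.02327  (since 1−cos² = sin²).
[ω*] 2 ÷ (1 + 0.02327) = 2 ÷ 1.02327 = 1.9545.
ρ(B_{ω*}) = ω*−1 = 0.9545

ρ_SOR = 0.9545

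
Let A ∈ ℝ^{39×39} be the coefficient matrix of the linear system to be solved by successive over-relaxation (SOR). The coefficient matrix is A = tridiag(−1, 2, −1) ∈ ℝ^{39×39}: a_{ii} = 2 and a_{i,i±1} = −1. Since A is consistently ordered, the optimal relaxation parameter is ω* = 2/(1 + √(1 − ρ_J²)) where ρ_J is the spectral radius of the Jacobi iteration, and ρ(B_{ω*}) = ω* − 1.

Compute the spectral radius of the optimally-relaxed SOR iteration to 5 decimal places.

With n=39, ρ(Jacobi) = cos(π/40) = 0.99692.
√(1−ρ_J²) simplifies to sin(π/40) = 0.078459.
ω* = 2/(1+0.078459) = 1.85450
Hence ρ(B_{ω*}) = 1.85450 − 1 = 0.85450.

ρ_SOR = 0.85450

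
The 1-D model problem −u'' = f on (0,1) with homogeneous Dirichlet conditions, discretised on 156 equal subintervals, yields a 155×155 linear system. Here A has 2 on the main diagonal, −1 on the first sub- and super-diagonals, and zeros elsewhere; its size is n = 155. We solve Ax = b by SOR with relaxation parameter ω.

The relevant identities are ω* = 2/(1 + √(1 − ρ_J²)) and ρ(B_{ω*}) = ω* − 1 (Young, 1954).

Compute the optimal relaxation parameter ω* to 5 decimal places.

ω* = 1.96052

ρ_J = max_k |cos(kπ/156)| = cos(π/156) = 0.99980
√(1−ρ_J²) = |sin(π/156)| = 0.020137
ω* = 2 / (1 + 0.020137) = 2 / 1.020137 ≈ 1.96052.
ρ(B_{ω*}) = ω*−1 = 0.96052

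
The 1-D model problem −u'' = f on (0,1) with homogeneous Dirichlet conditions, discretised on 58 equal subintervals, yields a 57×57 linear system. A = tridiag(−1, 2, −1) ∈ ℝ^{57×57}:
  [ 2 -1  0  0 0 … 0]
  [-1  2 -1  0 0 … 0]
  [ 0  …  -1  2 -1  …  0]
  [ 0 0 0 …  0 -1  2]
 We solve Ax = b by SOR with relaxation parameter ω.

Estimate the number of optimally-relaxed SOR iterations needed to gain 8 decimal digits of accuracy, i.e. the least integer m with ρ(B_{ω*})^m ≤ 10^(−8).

½·tridiag(1,0,1) at n=57: λ_k = cos(kπ/58); max |λ| at k=1 ⇒ ρ_J = cos(π/58) ≈ 0.9985334.
√(1−ρ_J²) = |sin(π/58)| = 0.0541389
[ω*] 2 ÷ (1 + 0.0541389) = 2 ÷ 1.0541389 = 1.8972832.
ρ_SOR = ω* − 1 = 1.8972832 − 1 = 0.8972832.
m ≥ 8·ln10 / (−ln 0.8972832) = 169.958; smallest integer m = 170.

m = 170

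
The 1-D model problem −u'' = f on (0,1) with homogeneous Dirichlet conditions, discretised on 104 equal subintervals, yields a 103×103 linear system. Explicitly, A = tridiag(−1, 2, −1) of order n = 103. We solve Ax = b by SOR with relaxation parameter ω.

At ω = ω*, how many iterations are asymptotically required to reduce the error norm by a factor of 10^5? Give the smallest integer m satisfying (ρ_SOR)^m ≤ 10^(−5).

B_J for the 103×103 system has eigenvalues cos(kπ/104); ρ_J = cos(π/104) = 0.9995438.
√(1−ρ_J²) = |sin(π/104)| = 0.0302030
Then 2/(1+√(1−ρ_J²)) = 2/(1+0.0302030); ω* = 2/1.0302030 = 1.9413650.
Hence ρ(B_{ω*}) = 1.9413650 − 1 = 0.9413650.
Need (0.9413650)^m ≤ 10^(−5): m ≥ 5·ln10/|ln 0.9413650| = 11.5129/0.0604243 = 190.534 ⇒ m = 191.

m = 191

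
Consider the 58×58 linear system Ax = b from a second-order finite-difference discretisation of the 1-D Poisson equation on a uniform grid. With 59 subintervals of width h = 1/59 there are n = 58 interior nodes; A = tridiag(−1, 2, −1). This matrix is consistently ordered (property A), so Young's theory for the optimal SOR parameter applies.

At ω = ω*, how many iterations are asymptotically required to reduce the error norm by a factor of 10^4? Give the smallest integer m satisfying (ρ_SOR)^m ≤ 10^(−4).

m = 87

[ρ_J] n=58: ρ(B_J) = cos(π/(n+1)) = cos(π/59) = 0.9985827.
√(1−ρ_J²) simplifies to sin(π/59) = 0.0532222.
So ω* = 2/1.0532222 = 1.8989345 (Young).
[ρ_SOR] ω* − 1 = 0.8989345.
ρ_SOR^m ≤ 10^(−4) ⇔ m ≥ 4·ln10/(−ln 0.8989345) = 9.21034/0.106545 = 86.446; m = ⌈86.446⌉ = 87.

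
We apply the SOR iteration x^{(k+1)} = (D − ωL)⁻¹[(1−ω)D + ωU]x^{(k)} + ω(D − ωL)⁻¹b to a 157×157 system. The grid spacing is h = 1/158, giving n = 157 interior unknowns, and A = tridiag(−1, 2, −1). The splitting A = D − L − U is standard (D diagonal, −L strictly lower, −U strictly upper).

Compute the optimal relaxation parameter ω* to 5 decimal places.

ρ_J = max_k |cos(kπ/158)| = cos(π/158) = 0.99980
root = sin(π/158) = 0.019882  (since 1−cos² = sin²).
[ω*] 2 ÷ (1 + 0.019882) = 2 ÷ 1.019882 = 1.96101.
At ω = 1.96101 every |λ(B_ω)| = ω−1, so ρ_SOR = 0.96101.

ω* = 1.96101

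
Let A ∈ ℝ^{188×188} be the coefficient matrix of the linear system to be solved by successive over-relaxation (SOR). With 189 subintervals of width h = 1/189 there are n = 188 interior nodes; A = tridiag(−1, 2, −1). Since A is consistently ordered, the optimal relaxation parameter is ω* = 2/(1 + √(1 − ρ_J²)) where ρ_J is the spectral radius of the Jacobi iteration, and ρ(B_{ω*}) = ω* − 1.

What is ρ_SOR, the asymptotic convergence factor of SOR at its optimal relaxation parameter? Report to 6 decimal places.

B_J for the 188×188 system has eigenvalues cos(kπ/189); ρ_J = cos(π/189) = 0.999862.
√(1−ρ_J²) simplifies to sin(π/189) = 0.0166214.
ω* = 2/(1 + 0.0166214) = 2/1.0166214 = 1.967301.
ρ_SOR = ω* − 1 ≈ 0.967301.

ρ_SOR = 0.967301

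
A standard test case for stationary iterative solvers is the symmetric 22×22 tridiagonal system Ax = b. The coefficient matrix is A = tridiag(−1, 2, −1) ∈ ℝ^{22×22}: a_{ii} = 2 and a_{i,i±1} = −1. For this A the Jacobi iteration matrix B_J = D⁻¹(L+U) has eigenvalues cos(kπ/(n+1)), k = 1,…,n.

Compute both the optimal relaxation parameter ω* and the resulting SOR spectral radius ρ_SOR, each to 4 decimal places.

spectrum of D⁻¹(L+U) = {cos(kπ/23) : 1≤k≤22}; ρ_J = cos(π/23) = 0.9907.
√(1−ρ_J²) simplifies to sin(π/23) = 0.13617.
ω* = 2/(1+0.13617) = 1.7603
At ω = 1.7603 every |λ(B_ω)| = ω−1, so ρ_SOR = 0.7603.

ω* = 1.7603, ρ_SOR = 0.7603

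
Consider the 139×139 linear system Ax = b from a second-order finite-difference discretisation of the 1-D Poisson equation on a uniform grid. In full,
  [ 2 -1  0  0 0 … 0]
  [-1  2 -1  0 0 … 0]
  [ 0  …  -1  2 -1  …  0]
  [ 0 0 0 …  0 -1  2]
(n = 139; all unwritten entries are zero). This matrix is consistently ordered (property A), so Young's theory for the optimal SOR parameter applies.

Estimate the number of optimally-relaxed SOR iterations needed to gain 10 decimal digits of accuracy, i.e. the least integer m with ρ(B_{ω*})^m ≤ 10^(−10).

[ρ_J] n=139: ρ(B_J) = cos(π/(n+1)) = cos(π/140) = 0.9997482.
1 − cos²(π/140) = sin²(π/140) ⇒ √(1−ρ_J²) = sin(π/140) = 0.0224381.
So ω* = 2/1.0224381 = 1.9561086 (Young).
ρ_SOR = ω* − 1 ≈ 0.9561086.
ρ_SOR^m ≤ 10^(−10) ⇔ m ≥ 10·ln10/(−ln 0.9561086) = 23.0259/0.0448838 = 513.011; m = ⌈513.011⌉ = 514.

m = 514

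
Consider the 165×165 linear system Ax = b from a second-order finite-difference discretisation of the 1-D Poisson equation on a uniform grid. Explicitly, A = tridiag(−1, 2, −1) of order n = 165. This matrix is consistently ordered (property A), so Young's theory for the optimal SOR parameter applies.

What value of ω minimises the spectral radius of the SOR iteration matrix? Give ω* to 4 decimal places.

ω* = 1.9629

B_J for the 165×165 system has eigenvalues cos(kπ/166); ρ_J = cos(π/166) = 0.9998.
√(1−ρ_J²) = |sin(π/166)| = 0.01892
Then 2/(1+√(1−ρ_J²)) = 2/(1+0.01892); ω* = 2/1.01892 = 1.9629.
and ρ(B_{ω*}) = 1.9629 − 1 = 0.9629.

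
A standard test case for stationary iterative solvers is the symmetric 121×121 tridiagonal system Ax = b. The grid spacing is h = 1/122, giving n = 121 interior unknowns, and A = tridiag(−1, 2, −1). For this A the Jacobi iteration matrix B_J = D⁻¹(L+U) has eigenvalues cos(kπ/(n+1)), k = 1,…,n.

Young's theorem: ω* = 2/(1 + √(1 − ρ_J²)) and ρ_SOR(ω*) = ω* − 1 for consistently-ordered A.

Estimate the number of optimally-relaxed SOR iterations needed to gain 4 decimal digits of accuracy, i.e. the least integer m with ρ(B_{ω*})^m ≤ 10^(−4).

m = 179

With n=121, ρ(Jacobi) = cos(π/122) = 0.9996685.
root = sin(π/122) = 0.0257479  (since 1−cos² = sin²).
[ω*] 2 ÷ (1 + 0.0257479) = 2 ÷ 1.0257479 = 1.9497968.
and ρ(B_{ω*}) = 1.9497968 − 1 = 0.9497968.
m ≥ 4·ln10 / (−ln 0.9497968) = 178.817; smallest integer m = 179.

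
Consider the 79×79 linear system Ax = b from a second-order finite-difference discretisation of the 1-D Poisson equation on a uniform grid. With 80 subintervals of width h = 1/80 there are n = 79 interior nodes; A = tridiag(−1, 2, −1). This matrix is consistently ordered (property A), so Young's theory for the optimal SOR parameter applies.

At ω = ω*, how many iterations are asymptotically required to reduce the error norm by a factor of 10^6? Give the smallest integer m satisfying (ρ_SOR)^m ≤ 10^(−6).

ρ_J = max_k |cos(kπ/80)| = cos(π/80) = 0.9992290
√(1−ρ_J²) = |sin(π/80)| = 0.0392598
ω* = 2/(1 + 0.0392598) = 2/1.0392598 = 1.9244466.
and ρ(B_{ω*}) = 1.9244466 − 1 = 0.9244466.
Need (0.9244466)^m ≤ 10^(−6): m ≥ 6·ln10/|ln 0.9244466| = 13.8155/0.07856 = 175.859 ⇒ m = 176.

m = 176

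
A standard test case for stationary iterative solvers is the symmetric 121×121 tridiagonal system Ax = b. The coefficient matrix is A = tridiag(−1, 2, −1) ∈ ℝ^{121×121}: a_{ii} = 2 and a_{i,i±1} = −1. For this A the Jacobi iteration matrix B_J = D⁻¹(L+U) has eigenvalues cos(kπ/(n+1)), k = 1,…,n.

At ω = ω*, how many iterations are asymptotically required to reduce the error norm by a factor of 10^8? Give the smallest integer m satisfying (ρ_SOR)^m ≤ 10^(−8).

m = 358

[ρ_J] n=121: ρ(B_J) = cos(π/(n+1)) = cos(π/122) = 0.9996685.
√(1 − cos²(π/122)) = sin(π/122) ≈ 0.0257479.
ω* = 2 / (1 + 0.0257479) = 2 / 1.0257479 ≈ 1.9497968.
and ρ(B_{ω*}) = 1.9497968 − 1 = 0.9497968.
For 8 digits: m = 8·ln10 / (−ln 0.9497968) = 18.4207/0.0515072 = 357.633; round up → m = 358.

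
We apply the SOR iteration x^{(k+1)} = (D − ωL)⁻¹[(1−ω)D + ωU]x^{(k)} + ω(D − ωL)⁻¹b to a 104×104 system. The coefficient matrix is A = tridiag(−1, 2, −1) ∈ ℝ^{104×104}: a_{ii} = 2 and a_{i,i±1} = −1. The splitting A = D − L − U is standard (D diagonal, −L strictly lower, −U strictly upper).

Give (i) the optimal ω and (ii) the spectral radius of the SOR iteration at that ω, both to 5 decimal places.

ω* = 1.94191, ρ_SOR = 0.94191

½·tridiag(1,0,1) at n=104: λ_k = cos(kπ/105); max |λ| at k=1 ⇒ ρ_J = cos(π/105) ≈ 0.99955.
1 − cos²(π/105) = sin²(π/105) ⇒ √(1−ρ_J²) = sin(π/105) = 0.029915.
ω* = 2/(1+0.029915) = 1.94191
ρ_SOR = ω* − 1 = 1.94191 − 1 = 0.94191.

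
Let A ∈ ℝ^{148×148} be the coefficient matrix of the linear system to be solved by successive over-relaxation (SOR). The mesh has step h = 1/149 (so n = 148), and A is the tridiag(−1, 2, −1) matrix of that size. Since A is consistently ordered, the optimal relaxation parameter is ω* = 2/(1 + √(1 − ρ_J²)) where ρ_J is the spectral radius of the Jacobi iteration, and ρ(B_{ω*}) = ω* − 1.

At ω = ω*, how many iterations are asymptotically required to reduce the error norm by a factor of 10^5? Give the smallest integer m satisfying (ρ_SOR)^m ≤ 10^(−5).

m = 273

spectrum of D⁻¹(L+U) = {cos(kπ/149) : 1≤k≤148}; ρ_J = cos(π/149) = 0.9997777.
1 − cos²(π/149) = sin²(π/149) ⇒ √(1−ρ_J²) = sin(π/149) = 0.0210830.
[ω*] 2 ÷ (1 + 0.0210830) = 2 ÷ 1.0210830 = 1.9587046.
ρ_SOR = ω* − 1 = 1.9587046 − 1 = 0.9587046.
For 5 digits: m = 5·ln10 / (−ln 0.9587046) = 11.5129/0.0421723 = 272.997; round up → m = 273.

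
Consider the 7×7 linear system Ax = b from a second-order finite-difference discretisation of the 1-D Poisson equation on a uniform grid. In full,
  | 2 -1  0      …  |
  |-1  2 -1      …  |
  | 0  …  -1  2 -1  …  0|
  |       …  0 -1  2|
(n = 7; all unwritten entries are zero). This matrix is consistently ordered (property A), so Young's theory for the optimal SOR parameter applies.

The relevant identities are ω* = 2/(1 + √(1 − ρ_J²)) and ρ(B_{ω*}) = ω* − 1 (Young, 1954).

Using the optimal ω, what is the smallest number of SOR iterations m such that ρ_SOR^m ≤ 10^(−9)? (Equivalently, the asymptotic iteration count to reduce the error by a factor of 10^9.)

B_J for the 7×7 system has eigenvalues cos(kπ/8); ρ_J = cos(π/8) = 0.9238795.
√(1 − cos²(π/8)) = sin(π/8) ≈ 0.3826834.
ω* = 2/(1+0.3826834) = 1.4464627
ρ_SOR = ω* − 1 = 1.4464627 − 1 = 0.4464627.
ρ_SOR^m ≤ 10^(−9) ⇔ m ≥ 9·ln10/(−ln 0.4464627) = 20.7233/0.806399 = 25.699; m = ⌈25.699⌉ = 26.

m = 26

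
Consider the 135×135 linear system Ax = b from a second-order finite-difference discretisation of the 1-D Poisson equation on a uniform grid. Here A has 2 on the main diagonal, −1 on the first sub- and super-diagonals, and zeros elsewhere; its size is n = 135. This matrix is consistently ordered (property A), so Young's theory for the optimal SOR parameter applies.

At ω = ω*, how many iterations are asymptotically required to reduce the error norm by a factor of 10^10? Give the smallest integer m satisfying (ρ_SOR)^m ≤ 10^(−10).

m = 499

[ρ_J] n=135: ρ(B_J) = cos(π/(n+1)) = cos(π/136) = 0.9997332.
root = sin(π/136) = 0.0230979  (since 1−cos² = sin²).
So ω* = 2/1.0230979 = 1.9548471 (Young).
Hence ρ(B_{ω*}) = 1.9548471 − 1 = 0.9548471.
Need (0.9548471)^m ≤ 10^(−10): m ≥ 10·ln10/|ln 0.9548471| = 23.0259/0.0462041 = 498.352 ⇒ m = 499.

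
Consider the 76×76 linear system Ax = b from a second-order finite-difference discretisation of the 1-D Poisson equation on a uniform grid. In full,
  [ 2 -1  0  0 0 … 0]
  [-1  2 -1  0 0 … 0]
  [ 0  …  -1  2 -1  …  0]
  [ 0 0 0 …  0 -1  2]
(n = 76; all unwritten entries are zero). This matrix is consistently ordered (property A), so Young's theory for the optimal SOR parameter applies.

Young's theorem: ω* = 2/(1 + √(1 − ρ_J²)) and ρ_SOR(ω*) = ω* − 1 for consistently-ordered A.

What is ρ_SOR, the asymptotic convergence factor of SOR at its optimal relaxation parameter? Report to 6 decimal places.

ρ_SOR = 0.921620

½·tridiag(1,0,1) at n=76: λ_k = cos(kπ/77); max |λ| at k=1 ⇒ ρ_J = cos(π/77) ≈ 0.999168.
√(1 − cos²(π/77)) = sin(π/77) ≈ 0.0407886.
ω* = 2/(1+0.0407886) = 1.921620
ρ(B_{ω*}) = ω*−1 = 0.921620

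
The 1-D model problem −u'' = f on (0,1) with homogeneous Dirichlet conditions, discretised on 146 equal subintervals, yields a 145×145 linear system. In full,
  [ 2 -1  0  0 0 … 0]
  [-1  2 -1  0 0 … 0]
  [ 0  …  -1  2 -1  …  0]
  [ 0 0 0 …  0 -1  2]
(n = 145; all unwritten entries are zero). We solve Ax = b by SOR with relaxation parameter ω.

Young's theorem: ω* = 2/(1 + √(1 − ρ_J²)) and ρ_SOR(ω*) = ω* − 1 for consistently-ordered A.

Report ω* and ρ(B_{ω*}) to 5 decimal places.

½·tridiag(1,0,1) at n=145: λ_k = cos(kπ/146); max |λ| at k=1 ⇒ ρ_J = cos(π/146) ≈ 0.99977.
1 − cos²(π/146) = sin²(π/146) ⇒ √(1−ρ_J²) = sin(π/146) = 0.021516.
So ω* = 2/1.021516 = 1.95787 (Young).
[ρ_SOR] ω* − 1 = 0.95787.

ω* = 1.95787, ρ_SOR = 0.95787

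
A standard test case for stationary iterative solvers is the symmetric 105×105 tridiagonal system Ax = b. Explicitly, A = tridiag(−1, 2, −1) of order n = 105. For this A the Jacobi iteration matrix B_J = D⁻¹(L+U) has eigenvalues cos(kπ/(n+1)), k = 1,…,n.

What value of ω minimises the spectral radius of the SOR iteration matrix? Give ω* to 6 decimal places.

ρ_J = max_k |cos(kπ/106)| = cos(π/106) = 0.999561
1 − cos²(π/106) = sin²(π/106) ⇒ √(1−ρ_J²) = sin(π/106) = 0.0296333.
ω* = 2/(1+0.0296333) = 1.942439
ρ_SOR = ω* − 1 = 1.942439 − 1 = 0.942439.

ω* = 1.942439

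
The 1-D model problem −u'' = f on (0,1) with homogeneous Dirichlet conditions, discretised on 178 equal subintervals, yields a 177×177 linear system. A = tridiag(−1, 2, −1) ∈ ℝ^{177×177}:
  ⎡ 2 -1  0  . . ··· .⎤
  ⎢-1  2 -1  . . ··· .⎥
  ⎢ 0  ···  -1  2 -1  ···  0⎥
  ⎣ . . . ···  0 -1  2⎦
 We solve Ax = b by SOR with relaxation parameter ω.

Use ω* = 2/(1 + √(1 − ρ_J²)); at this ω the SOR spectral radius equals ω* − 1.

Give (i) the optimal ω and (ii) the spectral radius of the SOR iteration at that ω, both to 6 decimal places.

ω* = 1.965315, ρ_SOR = 0.965315

With n=177, ρ(Jacobi) = cos(π/178) = 0.999844.
√(1−ρ_J²) = |sin(π/178)| = 0.0176485
Young: ω* = 2/(1+√(1−ρ_J²)) = 2/(1+0.0176485) = 2/1.0176485 = 1.965315.
ρ_SOR = ω* − 1 ≈ 0.965315.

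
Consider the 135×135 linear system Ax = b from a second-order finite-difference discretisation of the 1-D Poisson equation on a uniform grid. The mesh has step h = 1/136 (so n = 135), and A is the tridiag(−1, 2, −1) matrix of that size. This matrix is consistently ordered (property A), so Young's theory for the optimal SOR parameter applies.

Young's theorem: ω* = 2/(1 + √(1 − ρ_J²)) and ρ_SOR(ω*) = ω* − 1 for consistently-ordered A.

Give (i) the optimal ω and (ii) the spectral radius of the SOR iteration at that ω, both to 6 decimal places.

ω* = 1.954847, ρ_SOR = 0.954847

ρ_J = max_k |cos(kπ/136)| = cos(π/136) = 0.999733
√(1−ρ_J²) simplifies to sin(π/136) = 0.0230979.
Then 2/(1+√(1−ρ_J²)) = 2/(1+0.0230979); ω* = 2/1.0230979 = 1.954847.
ρ_SOR = ω* − 1 ≈ 0.954847.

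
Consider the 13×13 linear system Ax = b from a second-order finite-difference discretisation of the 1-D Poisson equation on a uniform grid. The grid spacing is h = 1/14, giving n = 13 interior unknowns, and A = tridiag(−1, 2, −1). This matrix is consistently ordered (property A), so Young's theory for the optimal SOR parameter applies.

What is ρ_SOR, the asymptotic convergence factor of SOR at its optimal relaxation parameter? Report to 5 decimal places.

½·tridiag(1,0,1) at n=13: λ_k = cos(kπ/14); max |λ| at k=1 ⇒ ρ_J = cos(π/14) ≈ 0.97493.
√(1−ρ_J²) simplifies to sin(π/14) = 0.222521.
ω* = 2/(1 + 0.222521) = 2/1.222521 = 1.63596.
ρ(B_{ω*}) = ω*−1 = 0.63596

ρ_SOR = 0.63596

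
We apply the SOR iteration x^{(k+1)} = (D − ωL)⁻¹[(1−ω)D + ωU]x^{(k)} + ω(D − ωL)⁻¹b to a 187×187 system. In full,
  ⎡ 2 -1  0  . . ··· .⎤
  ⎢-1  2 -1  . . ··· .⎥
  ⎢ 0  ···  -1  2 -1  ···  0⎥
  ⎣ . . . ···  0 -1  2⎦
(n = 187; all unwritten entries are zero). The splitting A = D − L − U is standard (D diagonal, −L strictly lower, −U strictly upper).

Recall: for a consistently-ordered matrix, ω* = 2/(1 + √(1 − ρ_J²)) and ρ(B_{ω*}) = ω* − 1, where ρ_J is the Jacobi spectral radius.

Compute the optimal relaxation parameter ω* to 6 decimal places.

½·tridiag(1,0,1) at n=187: λ_k = cos(kπ/188); max |λ| at k=1 ⇒ ρ_J = cos(π/188) ≈ 0.999860.
root = sin(π/188) = 0.0167098  (since 1−cos² = sin²).
So ω* = 2/1.0167098 = 1.967130 (Young).
ρ_SOR = ω* − 1 ≈ 0.967130.

ω* = 1.967130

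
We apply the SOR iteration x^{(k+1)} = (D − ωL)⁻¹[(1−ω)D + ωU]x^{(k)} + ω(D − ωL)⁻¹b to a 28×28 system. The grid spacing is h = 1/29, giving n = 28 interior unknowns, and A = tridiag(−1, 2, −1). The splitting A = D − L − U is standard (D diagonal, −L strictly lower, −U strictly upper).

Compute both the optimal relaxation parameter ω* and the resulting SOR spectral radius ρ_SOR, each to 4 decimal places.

[ρ_J] n=28: ρ(B_J) = cos(π/(n+1)) = cos(π/29) = 0.9941.
root = sin(π/29) = 0.10812  (since 1−cos² = sin²).
Then 2/(1+√(1−ρ_J²)) = 2/(1+0.10812); ω* = 2/1.10812 = 1.8049.
ρ_SOR = ω* − 1 ≈ 0.8049.

ω* = 1.8049, ρ_SOR = 0.8049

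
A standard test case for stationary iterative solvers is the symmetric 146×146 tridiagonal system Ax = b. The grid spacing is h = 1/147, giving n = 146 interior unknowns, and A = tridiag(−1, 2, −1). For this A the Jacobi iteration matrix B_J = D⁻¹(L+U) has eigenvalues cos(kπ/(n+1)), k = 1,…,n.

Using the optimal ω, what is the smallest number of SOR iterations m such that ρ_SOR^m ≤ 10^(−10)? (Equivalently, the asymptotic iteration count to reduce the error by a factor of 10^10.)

n=146: λ(B_J) = 1 − λ(A)/2 = cos(kπ/147); k=1 gives ρ_J = 0.9997716.
√(1−ρ_J²) = |sin(π/147)| = 0.0213698
ω* = 2/(1 + 0.0213698) = 2/1.0213698 = 1.9581546.
ρ_SOR = ω* − 1 = 1.9581546 − 1 = 0.9581546.
ρ_SOR^m ≤ 10^(−10) ⇔ m ≥ 10·ln10/(−ln 0.9581546) = 23.0259/0.0427461 = 538.667; m = ⌈538.667⌉ = 539.

m = 539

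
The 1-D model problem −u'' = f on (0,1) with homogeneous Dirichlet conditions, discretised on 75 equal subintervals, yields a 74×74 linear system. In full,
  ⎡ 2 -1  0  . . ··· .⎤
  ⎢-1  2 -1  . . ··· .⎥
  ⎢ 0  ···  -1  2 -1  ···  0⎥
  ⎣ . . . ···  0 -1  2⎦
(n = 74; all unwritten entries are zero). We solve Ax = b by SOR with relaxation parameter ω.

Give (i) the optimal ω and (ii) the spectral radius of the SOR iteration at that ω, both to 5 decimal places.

ω* = 1.91961, ρ_SOR = 0.91961

ρ_J = max_k |cos(kπ/75)| = cos(π/75) = 0.99912
√(1−ρ_J²) = |sin(π/75)| = 0.041876
[ω*] 2 ÷ (1 + 0.041876) = 2 ÷ 1.041876 = 1.91961.
ρ_SOR = ω* − 1 = 1.91961 − 1 = 0.91961.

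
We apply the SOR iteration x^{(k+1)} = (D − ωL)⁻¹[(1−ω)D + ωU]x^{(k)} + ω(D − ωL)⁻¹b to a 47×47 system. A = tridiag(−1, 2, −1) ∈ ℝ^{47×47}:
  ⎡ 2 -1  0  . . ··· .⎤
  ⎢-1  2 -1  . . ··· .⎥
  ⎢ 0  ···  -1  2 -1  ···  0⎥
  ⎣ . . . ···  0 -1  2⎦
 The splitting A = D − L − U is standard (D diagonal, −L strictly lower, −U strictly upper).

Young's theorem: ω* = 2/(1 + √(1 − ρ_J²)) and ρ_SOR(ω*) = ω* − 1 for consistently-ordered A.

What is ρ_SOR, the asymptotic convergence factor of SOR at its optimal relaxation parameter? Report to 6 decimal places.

½·tridiag(1,0,1) at n=47: λ_k = cos(kπ/48); max |λ| at k=1 ⇒ ρ_J = cos(π/48) ≈ 0.997859.
√(1−ρ_J²) simplifies to sin(π/48) = 0.0654031.
So ω* = 2/1.0654031 = 1.877224 (Young).
[ρ_SOR] ω* − 1 = 0.877224.

ρ_SOR = 0.877224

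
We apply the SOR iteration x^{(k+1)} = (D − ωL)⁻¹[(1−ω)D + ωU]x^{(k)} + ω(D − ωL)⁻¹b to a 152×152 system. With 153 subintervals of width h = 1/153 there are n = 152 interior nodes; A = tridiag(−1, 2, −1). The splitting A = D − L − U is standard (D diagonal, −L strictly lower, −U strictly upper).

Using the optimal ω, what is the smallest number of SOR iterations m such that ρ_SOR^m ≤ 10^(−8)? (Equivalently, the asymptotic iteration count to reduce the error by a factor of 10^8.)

m = 449

B_J for the 152×152 system has eigenvalues cos(kπ/153); ρ_J = cos(π/153) = 0.9997892.
√(1−ρ_J²) = |sin(π/153)| = 0.0205318
[ω*] 2 ÷ (1 + 0.0205318) = 2 ÷ 1.0205318 = 1.9597625.
ρ_SOR = ω* − 1 = 1.9597625 − 1 = 0.9597625.
Need (0.9597625)^m ≤ 10^(−8): m ≥ 8·ln10/|ln 0.9597625| = 18.4207/0.0410694 = 448.526 ⇒ m = 449.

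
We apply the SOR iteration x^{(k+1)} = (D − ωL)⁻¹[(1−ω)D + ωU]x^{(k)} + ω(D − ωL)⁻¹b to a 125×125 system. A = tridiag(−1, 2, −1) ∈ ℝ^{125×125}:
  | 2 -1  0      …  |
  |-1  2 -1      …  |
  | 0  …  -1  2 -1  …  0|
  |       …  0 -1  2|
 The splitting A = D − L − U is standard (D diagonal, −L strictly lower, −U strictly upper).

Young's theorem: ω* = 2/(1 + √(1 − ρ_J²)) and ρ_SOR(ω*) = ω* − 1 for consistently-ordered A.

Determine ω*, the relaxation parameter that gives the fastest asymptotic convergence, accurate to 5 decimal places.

ω* = 1.95135

[ρ_J] n=125: ρ(B_J) = cos(π/(n+1)) = cos(π/126) = 0.99969.
root = sin(π/126) = 0.024931  (since 1−cos² = sin²).
ω* = 2/(1 + 0.024931) = 2/1.024931 = 1.95135.
ρ_SOR = ω* − 1 = 1.95135 − 1 = 0.95135.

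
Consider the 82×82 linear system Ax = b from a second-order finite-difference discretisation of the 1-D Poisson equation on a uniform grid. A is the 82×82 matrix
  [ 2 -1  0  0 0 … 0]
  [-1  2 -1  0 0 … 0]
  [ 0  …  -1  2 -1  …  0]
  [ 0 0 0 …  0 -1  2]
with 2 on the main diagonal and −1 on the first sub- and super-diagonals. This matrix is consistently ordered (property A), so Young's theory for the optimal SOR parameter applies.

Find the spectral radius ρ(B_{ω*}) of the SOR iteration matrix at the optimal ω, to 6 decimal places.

½·tridiag(1,0,1) at n=82: λ_k = cos(kπ/83); max |λ| at k=1 ⇒ ρ_J = cos(π/83) ≈ 0.999284.
√(1 − cos²(π/83)) = sin(π/83) ≈ 0.0378415.
ω* = 2/(1+0.0378415) = 1.927077
Hence ρ(B_{ω*}) = 1.927077 − 1 = 0.927077.

ρ_SOR = 0.927077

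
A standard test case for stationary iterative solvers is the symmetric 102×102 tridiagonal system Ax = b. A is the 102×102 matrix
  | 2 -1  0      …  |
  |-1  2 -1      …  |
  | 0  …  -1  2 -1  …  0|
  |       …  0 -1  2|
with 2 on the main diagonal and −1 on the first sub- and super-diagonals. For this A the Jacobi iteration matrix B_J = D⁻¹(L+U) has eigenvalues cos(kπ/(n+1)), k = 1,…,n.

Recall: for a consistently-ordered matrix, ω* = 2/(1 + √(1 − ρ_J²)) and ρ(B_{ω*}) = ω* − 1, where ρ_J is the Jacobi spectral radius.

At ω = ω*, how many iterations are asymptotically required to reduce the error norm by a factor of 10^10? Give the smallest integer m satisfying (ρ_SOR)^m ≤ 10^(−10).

[ρ_J] n=102: ρ(B_J) = cos(π/(n+1)) = cos(π/103) = 0.9995349.
√(1−ρ_J²) = |sin(π/103)| = 0.0304962
Then 2/(1+√(1−ρ_J²)) = 2/(1+0.0304962); ω* = 2/1.0304962 = 1.9408126.
ρ_SOR = ω* − 1 ≈ 0.9408126.
Need (0.9408126)^m ≤ 10^(−10): m ≥ 10·ln10/|ln 0.9408126| = 23.0259/0.0610113 = 377.404 ⇒ m = 378.

m = 378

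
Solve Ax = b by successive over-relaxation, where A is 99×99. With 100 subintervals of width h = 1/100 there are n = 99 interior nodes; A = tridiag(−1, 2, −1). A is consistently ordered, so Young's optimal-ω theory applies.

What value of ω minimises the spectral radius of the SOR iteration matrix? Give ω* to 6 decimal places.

ω* = 1.939092

With n=99, ρ(Jacobi) = cos(π/100) = 0.999507.
√(1 − cos²(π/100)) = sin(π/100) ≈ 0.0314108.
Then 2/(1+√(1−ρ_J²)) = 2/(1+0.0314108); ω* = 2/1.0314108 = 1.939092.
ρ_SOR = ω* − 1 = 1.939092 − 1 = 0.939092.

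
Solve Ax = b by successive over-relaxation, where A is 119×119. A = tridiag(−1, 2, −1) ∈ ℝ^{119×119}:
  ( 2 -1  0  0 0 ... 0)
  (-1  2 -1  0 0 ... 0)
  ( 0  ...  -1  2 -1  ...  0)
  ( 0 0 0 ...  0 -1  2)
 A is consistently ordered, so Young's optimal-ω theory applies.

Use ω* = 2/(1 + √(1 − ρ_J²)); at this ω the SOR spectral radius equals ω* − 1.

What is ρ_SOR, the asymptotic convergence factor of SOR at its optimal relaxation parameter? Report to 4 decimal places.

[ρ_J] n=119: ρ(B_J) = cos(π/(n+1)) = cos(π/120) = 0.9997.
√(1−ρ_J²) = |sin(π/120)| = 0.02618
ω* = 2 / (1 + 0.02618) = 2 / 1.02618 ≈ 1.9490.
[ρ_SOR] ω* − 1 = 0.9490.

ρ_SOR = 0.9490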